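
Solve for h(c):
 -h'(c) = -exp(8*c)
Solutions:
 h(c) = C1 + exp(8*c)/8


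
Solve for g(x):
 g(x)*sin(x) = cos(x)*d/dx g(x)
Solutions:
 g(x) = C1/cos(x)


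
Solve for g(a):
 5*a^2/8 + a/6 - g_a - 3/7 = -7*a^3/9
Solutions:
 g(a) = C1 + 7*a^4/36 + 5*a^3/24 + a^2/12 - 3*a/7


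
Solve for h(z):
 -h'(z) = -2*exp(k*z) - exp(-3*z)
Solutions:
 h(z) = C1 - exp(-3*z)/3 + 2*exp(k*z)/k


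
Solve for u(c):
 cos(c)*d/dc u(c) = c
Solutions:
 u(c) = C1 + Integral(c/cos(c), c)


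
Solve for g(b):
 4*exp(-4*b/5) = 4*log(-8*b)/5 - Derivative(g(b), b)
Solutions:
 g(b) = C1 + 4*b*log(-b)/5 + 4*b*(-1 + 3*log(2))/5 + 5*exp(-4*b/5)


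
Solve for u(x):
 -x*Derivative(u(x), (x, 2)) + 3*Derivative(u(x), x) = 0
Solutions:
 u(x) = C1 + C2*x^4


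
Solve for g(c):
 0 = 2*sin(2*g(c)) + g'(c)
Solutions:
 g(c) = pi - acos((-C1 - exp(8*c))/(C1 - exp(8*c)))/2
 g(c) = acos((-C1 - exp(8*c))/(C1 - exp(8*c)))/2


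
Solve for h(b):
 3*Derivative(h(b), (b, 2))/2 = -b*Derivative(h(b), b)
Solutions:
 h(b) = C1 + C2*erf(sqrt(3)*b/3)


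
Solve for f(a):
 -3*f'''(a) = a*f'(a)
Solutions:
 f(a) = C1 + Integral(C2*airyai(-3^(2/3)*a/3) + C3*airybi(-3^(2/3)*a/3), a)


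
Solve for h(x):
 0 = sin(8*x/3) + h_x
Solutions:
 h(x) = C1 + 3*cos(8*x/3)/8


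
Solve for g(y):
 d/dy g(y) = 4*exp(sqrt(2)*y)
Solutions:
 g(y) = C1 + 2*sqrt(2)*exp(sqrt(2)*y)


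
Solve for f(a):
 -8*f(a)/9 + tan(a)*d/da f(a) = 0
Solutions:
 f(a) = C1*sin(a)^(8/9)


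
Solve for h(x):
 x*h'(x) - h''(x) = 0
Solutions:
 h(x) = C1 + C2*erfi(sqrt(2)*x/2)


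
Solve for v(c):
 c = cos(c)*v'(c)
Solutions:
 v(c) = C1 + Integral(c/cos(c), c)


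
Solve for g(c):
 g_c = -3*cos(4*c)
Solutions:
 g(c) = C1 - 3*sin(4*c)/4


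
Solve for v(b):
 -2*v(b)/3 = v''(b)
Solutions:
 v(b) = C1*sin(sqrt(6)*b/3) + C2*cos(sqrt(6)*b/3)


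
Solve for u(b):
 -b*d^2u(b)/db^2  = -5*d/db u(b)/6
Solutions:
 u(b) = C1 + C2*b^(11/6)


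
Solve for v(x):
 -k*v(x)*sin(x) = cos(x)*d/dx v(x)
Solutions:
 v(x) = C1*exp(k*log(cos(x)))


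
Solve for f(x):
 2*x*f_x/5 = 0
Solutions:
 f(x) = C1


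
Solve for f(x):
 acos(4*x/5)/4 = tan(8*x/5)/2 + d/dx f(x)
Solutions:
 f(x) = C1 + x*acos(4*x/5)/4 - sqrt(25 - 16*x^2)/16 + 5*log(cos(8*x/5))/16


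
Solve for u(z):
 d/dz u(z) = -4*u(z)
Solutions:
 u(z) = C1*exp(-4*z)


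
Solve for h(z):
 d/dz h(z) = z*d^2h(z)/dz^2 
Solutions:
 h(z) = C1 + C2*z^2


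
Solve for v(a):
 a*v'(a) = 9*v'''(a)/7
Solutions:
 v(a) = C1 + Integral(C2*airyai(21^(1/3)*a/3) + C3*airybi(21^(1/3)*a/3), a)


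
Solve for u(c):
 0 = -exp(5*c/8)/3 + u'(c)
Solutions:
 u(c) = C1 + 8*exp(5*c/8)/15


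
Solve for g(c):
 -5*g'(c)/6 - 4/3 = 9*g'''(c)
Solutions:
 g(c) = C1 + C2*sin(sqrt(30)*c/18) + C3*cos(sqrt(30)*c/18) - 8*c/5


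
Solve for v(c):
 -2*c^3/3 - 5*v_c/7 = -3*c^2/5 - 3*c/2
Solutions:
 v(c) = C1 - 7*c^4/30 + 7*c^3/25 + 21*c^2/20


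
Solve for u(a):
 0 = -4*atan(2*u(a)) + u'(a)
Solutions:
 Integral(1/atan(2*_y), (_y, u(a))) = C1 + 4*a


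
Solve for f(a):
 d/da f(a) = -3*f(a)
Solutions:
 f(a) = C1*exp(-3*a)


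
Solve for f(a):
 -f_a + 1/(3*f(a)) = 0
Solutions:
 f(a) = -sqrt(C1 + 6*a)/3
 f(a) = sqrt(C1 + 6*a)/3


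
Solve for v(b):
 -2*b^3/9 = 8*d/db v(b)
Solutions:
 v(b) = C1 - b^4/144


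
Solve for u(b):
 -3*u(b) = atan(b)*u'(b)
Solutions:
 u(b) = C1*exp(-3*Integral(1/atan(b), b))


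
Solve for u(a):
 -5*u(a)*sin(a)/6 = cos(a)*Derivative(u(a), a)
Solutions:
 u(a) = C1*cos(a)^(5/6)


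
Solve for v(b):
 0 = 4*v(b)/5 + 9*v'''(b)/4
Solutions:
 v(b) = C3*exp(-2*150^(1/3)*b/15) + (C1*sin(3^(5/6)*50^(1/3)*b/15) + C2*cos(3^(5/6)*50^(1/3)*b/15))*exp(150^(1/3)*b/15)


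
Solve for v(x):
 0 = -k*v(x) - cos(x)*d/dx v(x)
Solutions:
 v(x) = C1*exp(k*(log(sin(x) - 1) - log(sin(x) + 1))/2)


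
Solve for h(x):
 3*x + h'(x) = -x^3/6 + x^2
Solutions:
 h(x) = C1 - x^4/24 + x^3/3 - 3*x^2/2


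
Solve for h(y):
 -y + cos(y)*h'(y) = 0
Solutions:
 h(y) = C1 + Integral(y/cos(y), y)


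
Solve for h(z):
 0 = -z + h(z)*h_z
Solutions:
 h(z) = -sqrt(C1 + z^2)
 h(z) = sqrt(C1 + z^2)


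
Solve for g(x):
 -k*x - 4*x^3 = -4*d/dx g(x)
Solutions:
 g(x) = C1 + k*x^2/8 + x^4/4


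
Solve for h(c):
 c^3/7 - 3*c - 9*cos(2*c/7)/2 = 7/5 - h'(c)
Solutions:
 h(c) = C1 - c^4/28 + 3*c^2/2 + 7*c/5 + 63*sin(c/7)*cos(c/7)/2


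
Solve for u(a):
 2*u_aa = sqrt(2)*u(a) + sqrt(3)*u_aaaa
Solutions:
 u(a) = (C1*sin(2^(1/8)*3^(7/8)*a*sin(atan(sqrt(-1 + sqrt(6)))/2)/3) + C2*cos(2^(1/8)*3^(7/8)*a*sin(atan(sqrt(-1 + sqrt(6)))/2)/3))*exp(-2^(1/8)*3^(7/8)*a*cos(atan(sqrt(-1 + sqrt(6)))/2)/3) + (C3*sin(2^(1/8)*3^(7/8)*a*sin(atan(sqrt(-1 + sqrt(6)))/2)/3) + C4*cos(2^(1/8)*3^(7/8)*a*sin(atan(sqrt(-1 + sqrt(6)))/2)/3))*exp(2^(1/8)*3^(7/8)*a*cos(atan(sqrt(-1 + sqrt(6)))/2)/3)


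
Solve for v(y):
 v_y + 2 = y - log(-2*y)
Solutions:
 v(y) = C1 + y^2/2 - y*log(-y) + y*(-1 - log(2))


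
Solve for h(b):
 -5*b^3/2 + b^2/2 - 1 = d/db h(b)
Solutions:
 h(b) = C1 - 5*b^4/8 + b^3/6 - b


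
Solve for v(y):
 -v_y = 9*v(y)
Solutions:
 v(y) = C1*exp(-9*y)


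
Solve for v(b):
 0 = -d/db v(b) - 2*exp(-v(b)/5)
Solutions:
 v(b) = 5*log(C1 - 2*b/5)


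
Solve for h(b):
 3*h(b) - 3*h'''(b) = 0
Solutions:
 h(b) = C3*exp(b) + (C1*sin(sqrt(3)*b/2) + C2*cos(sqrt(3)*b/2))*exp(-b/2)


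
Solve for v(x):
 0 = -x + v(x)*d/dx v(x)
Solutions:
 v(x) = -sqrt(C1 + x^2)
 v(x) = sqrt(C1 + x^2)


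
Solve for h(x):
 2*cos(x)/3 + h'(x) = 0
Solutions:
 h(x) = C1 - 2*sin(x)/3


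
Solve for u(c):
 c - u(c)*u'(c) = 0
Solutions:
 u(c) = -sqrt(C1 + c^2)
 u(c) = sqrt(C1 + c^2)


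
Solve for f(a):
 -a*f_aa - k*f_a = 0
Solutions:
 f(a) = C1 + a^(1 - re(k))*(C2*sin(log(a)*Abs(im(k))) + C3*cos(log(a)*im(k)))


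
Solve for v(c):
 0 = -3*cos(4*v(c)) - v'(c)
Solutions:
 v(c) = -asin((C1 + exp(24*c))/(C1 - exp(24*c)))/4 + pi/4
 v(c) = asin((C1 + exp(24*c))/(C1 - exp(24*c)))/4


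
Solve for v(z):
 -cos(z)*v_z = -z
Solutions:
 v(z) = C1 + Integral(z/cos(z), z)


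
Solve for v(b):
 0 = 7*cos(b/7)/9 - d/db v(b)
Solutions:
 v(b) = C1 + 49*sin(b/7)/9


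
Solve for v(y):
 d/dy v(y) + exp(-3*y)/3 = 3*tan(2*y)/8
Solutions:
 v(y) = C1 + 3*log(tan(2*y)^2 + 1)/32 + exp(-3*y)/9


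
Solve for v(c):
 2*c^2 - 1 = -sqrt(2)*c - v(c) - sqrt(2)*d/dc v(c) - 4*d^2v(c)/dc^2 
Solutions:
 v(c) = -2*c^2 + 3*sqrt(2)*c + (C1*sin(sqrt(14)*c/8) + C2*cos(sqrt(14)*c/8))*exp(-sqrt(2)*c/8) + 11


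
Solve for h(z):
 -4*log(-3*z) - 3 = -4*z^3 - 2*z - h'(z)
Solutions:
 h(z) = C1 - z^4 - z^2 + 4*z*log(-z) + z*(-1 + 4*log(3))


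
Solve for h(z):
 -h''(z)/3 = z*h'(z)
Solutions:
 h(z) = C1 + C2*erf(sqrt(6)*z/2)


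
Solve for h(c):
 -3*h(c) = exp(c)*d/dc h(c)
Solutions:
 h(c) = C1*exp(3*exp(-c))


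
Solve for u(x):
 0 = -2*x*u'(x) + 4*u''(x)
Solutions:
 u(x) = C1 + C2*erfi(x/2)


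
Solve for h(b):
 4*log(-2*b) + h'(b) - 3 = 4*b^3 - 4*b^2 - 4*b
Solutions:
 h(b) = C1 + b^4 - 4*b^3/3 - 2*b^2 - 4*b*log(-b) + b*(7 - 4*log(2))


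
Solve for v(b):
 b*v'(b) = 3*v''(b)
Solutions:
 v(b) = C1 + C2*erfi(sqrt(6)*b/6)


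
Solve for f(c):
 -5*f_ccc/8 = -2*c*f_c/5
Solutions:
 f(c) = C1 + Integral(C2*airyai(2*10^(1/3)*c/5) + C3*airybi(2*10^(1/3)*c/5), c)


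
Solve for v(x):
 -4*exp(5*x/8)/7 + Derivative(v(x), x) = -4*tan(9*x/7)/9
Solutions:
 v(x) = C1 + 32*exp(5*x/8)/35 + 28*log(cos(9*x/7))/81


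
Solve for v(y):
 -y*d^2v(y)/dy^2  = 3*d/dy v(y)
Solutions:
 v(y) = C1 + C2/y^2


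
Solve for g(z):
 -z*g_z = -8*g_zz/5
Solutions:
 g(z) = C1 + C2*erfi(sqrt(5)*z/4)


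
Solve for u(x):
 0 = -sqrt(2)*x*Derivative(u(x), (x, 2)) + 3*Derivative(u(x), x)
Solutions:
 u(x) = C1 + C2*x^(1 + 3*sqrt(2)/2)


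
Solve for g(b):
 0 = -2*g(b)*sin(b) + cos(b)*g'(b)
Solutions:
 g(b) = C1/cos(b)^2


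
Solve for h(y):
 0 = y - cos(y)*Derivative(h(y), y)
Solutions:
 h(y) = C1 + Integral(y/cos(y), y)


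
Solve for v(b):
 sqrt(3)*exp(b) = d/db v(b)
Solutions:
 v(b) = C1 + sqrt(3)*exp(b)


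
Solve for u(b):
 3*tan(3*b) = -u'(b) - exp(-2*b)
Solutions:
 u(b) = C1 - log(tan(3*b)^2 + 1)/2 + exp(-2*b)/2


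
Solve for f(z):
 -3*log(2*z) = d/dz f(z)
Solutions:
 f(z) = C1 - 3*z*log(z) - z*log(8) + 3*z


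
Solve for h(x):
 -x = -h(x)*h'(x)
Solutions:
 h(x) = -sqrt(C1 + x^2)
 h(x) = sqrt(C1 + x^2)


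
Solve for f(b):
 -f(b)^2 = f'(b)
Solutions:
 f(b) = 1/(C1 + b)


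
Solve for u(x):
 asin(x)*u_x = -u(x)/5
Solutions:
 u(x) = C1*exp(-Integral(1/asin(x), x)/5)


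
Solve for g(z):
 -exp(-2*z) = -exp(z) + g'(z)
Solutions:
 g(z) = C1 + exp(z) + exp(-2*z)/2


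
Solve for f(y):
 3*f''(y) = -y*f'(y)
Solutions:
 f(y) = C1 + C2*erf(sqrt(6)*y/6)


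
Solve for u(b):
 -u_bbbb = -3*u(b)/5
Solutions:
 u(b) = C1*exp(-3^(1/4)*5^(3/4)*b/5) + C2*exp(3^(1/4)*5^(3/4)*b/5) + C3*sin(3^(1/4)*5^(3/4)*b/5) + C4*cos(3^(1/4)*5^(3/4)*b/5)


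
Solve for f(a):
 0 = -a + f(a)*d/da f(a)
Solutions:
 f(a) = -sqrt(C1 + a^2)
 f(a) = sqrt(C1 + a^2)


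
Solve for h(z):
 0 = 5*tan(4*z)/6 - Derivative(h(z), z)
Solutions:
 h(z) = C1 - 5*log(cos(4*z))/24


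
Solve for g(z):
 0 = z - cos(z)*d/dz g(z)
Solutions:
 g(z) = C1 + Integral(z/cos(z), z)


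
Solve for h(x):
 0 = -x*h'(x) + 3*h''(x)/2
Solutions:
 h(x) = C1 + C2*erfi(sqrt(3)*x/3)


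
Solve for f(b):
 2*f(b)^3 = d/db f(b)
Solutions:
 f(b) = -sqrt(2)*sqrt(-1/(C1 + 2*b))/2
 f(b) = sqrt(2)*sqrt(-1/(C1 + 2*b))/2


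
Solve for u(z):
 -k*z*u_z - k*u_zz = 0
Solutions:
 u(z) = C1 + C2*erf(sqrt(2)*z/2)


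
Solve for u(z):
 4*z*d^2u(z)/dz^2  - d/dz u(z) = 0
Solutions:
 u(z) = C1 + C2*z^(5/4)


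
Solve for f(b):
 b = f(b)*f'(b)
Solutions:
 f(b) = -sqrt(C1 + b^2)
 f(b) = sqrt(C1 + b^2)


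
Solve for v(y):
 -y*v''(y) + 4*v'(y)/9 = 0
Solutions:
 v(y) = C1 + C2*y^(13/9)


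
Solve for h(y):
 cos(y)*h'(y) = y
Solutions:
 h(y) = C1 + Integral(y/cos(y), y)


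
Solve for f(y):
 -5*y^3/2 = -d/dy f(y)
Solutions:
 f(y) = C1 + 5*y^4/8


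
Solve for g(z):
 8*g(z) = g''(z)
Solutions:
 g(z) = C1*exp(-2*sqrt(2)*z) + C2*exp(2*sqrt(2)*z)


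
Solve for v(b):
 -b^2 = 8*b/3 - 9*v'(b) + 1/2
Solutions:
 v(b) = C1 + b^3/27 + 4*b^2/27 + b/18


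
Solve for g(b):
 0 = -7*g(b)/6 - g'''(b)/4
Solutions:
 g(b) = C3*exp(-14^(1/3)*3^(2/3)*b/3) + (C1*sin(14^(1/3)*3^(1/6)*b/2) + C2*cos(14^(1/3)*3^(1/6)*b/2))*exp(14^(1/3)*3^(2/3)*b/6)


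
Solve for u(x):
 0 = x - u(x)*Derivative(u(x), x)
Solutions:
 u(x) = -sqrt(C1 + x^2)
 u(x) = sqrt(C1 + x^2)


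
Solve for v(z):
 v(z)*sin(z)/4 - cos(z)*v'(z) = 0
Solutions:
 v(z) = C1/cos(z)^(1/4)


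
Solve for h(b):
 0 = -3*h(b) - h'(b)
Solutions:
 h(b) = C1*exp(-3*b)


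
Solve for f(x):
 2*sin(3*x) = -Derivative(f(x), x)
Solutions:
 f(x) = C1 + 2*cos(3*x)/3


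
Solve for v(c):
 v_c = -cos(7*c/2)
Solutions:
 v(c) = C1 - 2*sin(7*c/2)/7


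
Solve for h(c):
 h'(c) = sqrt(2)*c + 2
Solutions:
 h(c) = C1 + sqrt(2)*c^2/2 + 2*c


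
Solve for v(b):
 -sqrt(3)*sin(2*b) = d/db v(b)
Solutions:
 v(b) = C1 + sqrt(3)*cos(2*b)/2


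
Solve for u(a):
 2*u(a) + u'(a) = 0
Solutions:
 u(a) = C1*exp(-2*a)


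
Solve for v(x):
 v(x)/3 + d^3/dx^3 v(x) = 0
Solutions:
 v(x) = C3*exp(-3^(2/3)*x/3) + (C1*sin(3^(1/6)*x/2) + C2*cos(3^(1/6)*x/2))*exp(3^(2/3)*x/6)


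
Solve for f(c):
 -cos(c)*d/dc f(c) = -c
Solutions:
 f(c) = C1 + Integral(c/cos(c), c)


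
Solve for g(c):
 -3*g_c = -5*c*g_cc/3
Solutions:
 g(c) = C1 + C2*c^(14/5)


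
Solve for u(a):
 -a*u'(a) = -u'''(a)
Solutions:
 u(a) = C1 + Integral(C2*airyai(a) + C3*airybi(a), a)


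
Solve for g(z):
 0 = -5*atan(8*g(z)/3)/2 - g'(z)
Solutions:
 Integral(1/atan(8*_y/3), (_y, g(z))) = C1 - 5*z/2


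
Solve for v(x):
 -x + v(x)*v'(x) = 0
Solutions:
 v(x) = -sqrt(C1 + x^2)
 v(x) = sqrt(C1 + x^2)


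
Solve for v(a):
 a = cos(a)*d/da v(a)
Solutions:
 v(a) = C1 + Integral(a/cos(a), a)


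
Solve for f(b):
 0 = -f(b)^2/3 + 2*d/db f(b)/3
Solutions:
 f(b) = -2/(C1 + b)


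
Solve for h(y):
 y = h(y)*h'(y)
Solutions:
 h(y) = -sqrt(C1 + y^2)
 h(y) = sqrt(C1 + y^2)


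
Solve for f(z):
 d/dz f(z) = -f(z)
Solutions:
 f(z) = C1*exp(-z)


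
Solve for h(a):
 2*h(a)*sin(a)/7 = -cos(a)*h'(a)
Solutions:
 h(a) = C1*cos(a)^(2/7)


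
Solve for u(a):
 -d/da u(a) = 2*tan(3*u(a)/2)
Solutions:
 u(a) = -2*asin(C1*exp(-3*a))/3 + 2*pi/3
 u(a) = 2*asin(C1*exp(-3*a))/3


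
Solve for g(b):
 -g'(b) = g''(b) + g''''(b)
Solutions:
 g(b) = C1 + C2*exp(6^(1/3)*b*(-2*3^(1/3)/(9 + sqrt(93))^(1/3) + 2^(1/3)*(9 + sqrt(93))^(1/3))/12)*sin(2^(1/3)*3^(1/6)*b*(6/(9 + sqrt(93))^(1/3) + 2^(1/3)*3^(2/3)*(9 + sqrt(93))^(1/3))/12) + C3*exp(6^(1/3)*b*(-2*3^(1/3)/(9 + sqrt(93))^(1/3) + 2^(1/3)*(9 + sqrt(93))^(1/3))/12)*cos(2^(1/3)*3^(1/6)*b*(6/(9 + sqrt(93))^(1/3) + 2^(1/3)*3^(2/3)*(9 + sqrt(93))^(1/3))/12) + C4*exp(-6^(1/3)*b*(-2*3^(1/3)/(9 + sqrt(93))^(1/3) + 2^(1/3)*(9 + sqrt(93))^(1/3))/6)


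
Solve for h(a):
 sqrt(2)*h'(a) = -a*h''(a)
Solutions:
 h(a) = C1 + C2*a^(1 - sqrt(2))


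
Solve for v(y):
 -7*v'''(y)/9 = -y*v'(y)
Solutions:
 v(y) = C1 + Integral(C2*airyai(21^(2/3)*y/7) + C3*airybi(21^(2/3)*y/7), y)


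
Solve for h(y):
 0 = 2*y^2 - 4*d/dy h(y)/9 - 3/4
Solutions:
 h(y) = C1 + 3*y^3/2 - 27*y/16


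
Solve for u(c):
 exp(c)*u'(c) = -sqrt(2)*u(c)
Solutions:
 u(c) = C1*exp(sqrt(2)*exp(-c))


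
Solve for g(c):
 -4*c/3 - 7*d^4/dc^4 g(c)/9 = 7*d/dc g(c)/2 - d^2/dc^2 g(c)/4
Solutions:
 g(c) = C1 + C2*exp(21^(1/3)*c*(21^(1/3)/(sqrt(86415) + 294)^(1/3) + (sqrt(86415) + 294)^(1/3))/28)*sin(3^(1/6)*7^(1/3)*c*(-3^(2/3)*(sqrt(86415) + 294)^(1/3) + 3*7^(1/3)/(sqrt(86415) + 294)^(1/3))/28) + C3*exp(21^(1/3)*c*(21^(1/3)/(sqrt(86415) + 294)^(1/3) + (sqrt(86415) + 294)^(1/3))/28)*cos(3^(1/6)*7^(1/3)*c*(-3^(2/3)*(sqrt(86415) + 294)^(1/3) + 3*7^(1/3)/(sqrt(86415) + 294)^(1/3))/28) + C4*exp(-21^(1/3)*c*(21^(1/3)/(sqrt(86415) + 294)^(1/3) + (sqrt(86415) + 294)^(1/3))/14) - 4*c^2/21 - 4*c/147


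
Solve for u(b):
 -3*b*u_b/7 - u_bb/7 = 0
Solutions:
 u(b) = C1 + C2*erf(sqrt(6)*b/2)


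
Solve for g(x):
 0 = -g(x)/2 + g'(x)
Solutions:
 g(x) = C1*exp(x/2)


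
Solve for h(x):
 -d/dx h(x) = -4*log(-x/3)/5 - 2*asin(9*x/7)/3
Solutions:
 h(x) = C1 + 4*x*log(-x)/5 + 2*x*asin(9*x/7)/3 - 4*x*log(3)/5 - 4*x/5 + 2*sqrt(49 - 81*x^2)/27


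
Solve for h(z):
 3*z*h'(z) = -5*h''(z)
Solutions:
 h(z) = C1 + C2*erf(sqrt(30)*z/10)


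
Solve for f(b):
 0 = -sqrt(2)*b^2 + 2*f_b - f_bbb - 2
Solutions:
 f(b) = C1 + C2*exp(-sqrt(2)*b) + C3*exp(sqrt(2)*b) + sqrt(2)*b^3/6 + sqrt(2)*b/2 + b


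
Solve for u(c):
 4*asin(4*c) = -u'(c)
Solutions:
 u(c) = C1 - 4*c*asin(4*c) - sqrt(1 - 16*c^2)


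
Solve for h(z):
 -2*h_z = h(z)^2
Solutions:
 h(z) = 2/(C1 + z)


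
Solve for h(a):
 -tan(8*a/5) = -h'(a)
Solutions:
 h(a) = C1 - 5*log(cos(8*a/5))/8


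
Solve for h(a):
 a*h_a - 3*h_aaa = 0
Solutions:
 h(a) = C1 + Integral(C2*airyai(3^(2/3)*a/3) + C3*airybi(3^(2/3)*a/3), a)


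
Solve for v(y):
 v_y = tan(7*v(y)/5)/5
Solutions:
 v(y) = -5*asin(C1*exp(7*y/25))/7 + 5*pi/7
 v(y) = 5*asin(C1*exp(7*y/25))/7


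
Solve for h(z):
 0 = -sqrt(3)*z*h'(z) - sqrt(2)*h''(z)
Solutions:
 h(z) = C1 + C2*erf(6^(1/4)*z/2)


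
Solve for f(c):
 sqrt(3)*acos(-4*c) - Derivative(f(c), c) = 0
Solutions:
 f(c) = C1 + sqrt(3)*(c*acos(-4*c) + sqrt(1 - 16*c^2)/4)


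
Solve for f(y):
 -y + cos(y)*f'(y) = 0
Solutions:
 f(y) = C1 + Integral(y/cos(y), y)


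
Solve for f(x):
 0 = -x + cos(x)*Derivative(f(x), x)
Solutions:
 f(x) = C1 + Integral(x/cos(x), x)


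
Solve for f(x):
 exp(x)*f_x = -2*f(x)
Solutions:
 f(x) = C1*exp(2*exp(-x))


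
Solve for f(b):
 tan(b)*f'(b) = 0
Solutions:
 f(b) = C1


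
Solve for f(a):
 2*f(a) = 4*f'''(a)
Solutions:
 f(a) = C3*exp(2^(2/3)*a/2) + (C1*sin(2^(2/3)*sqrt(3)*a/4) + C2*cos(2^(2/3)*sqrt(3)*a/4))*exp(-2^(2/3)*a/4)


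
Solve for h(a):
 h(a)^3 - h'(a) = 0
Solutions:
 h(a) = -sqrt(2)*sqrt(-1/(C1 + a))/2
 h(a) = sqrt(2)*sqrt(-1/(C1 + a))/2


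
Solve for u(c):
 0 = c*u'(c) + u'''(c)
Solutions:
 u(c) = C1 + Integral(C2*airyai(-c) + C3*airybi(-c), c)


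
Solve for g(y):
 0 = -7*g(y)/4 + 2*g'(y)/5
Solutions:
 g(y) = C1*exp(35*y/8)


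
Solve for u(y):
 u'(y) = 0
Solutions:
 u(y) = C1


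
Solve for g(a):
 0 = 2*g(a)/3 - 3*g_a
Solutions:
 g(a) = C1*exp(2*a/9)


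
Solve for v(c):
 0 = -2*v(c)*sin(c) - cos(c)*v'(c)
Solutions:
 v(c) = C1*cos(c)^2


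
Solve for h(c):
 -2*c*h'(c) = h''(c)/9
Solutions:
 h(c) = C1 + C2*erf(3*c)


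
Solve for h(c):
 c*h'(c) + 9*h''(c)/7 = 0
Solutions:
 h(c) = C1 + C2*erf(sqrt(14)*c/6)


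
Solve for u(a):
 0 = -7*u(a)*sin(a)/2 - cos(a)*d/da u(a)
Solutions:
 u(a) = C1*cos(a)^(7/2)


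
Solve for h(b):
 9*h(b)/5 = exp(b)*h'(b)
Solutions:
 h(b) = C1*exp(-9*exp(-b)/5)


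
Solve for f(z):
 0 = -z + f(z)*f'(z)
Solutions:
 f(z) = -sqrt(C1 + z^2)
 f(z) = sqrt(C1 + z^2)


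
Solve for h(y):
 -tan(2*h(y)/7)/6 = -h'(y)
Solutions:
 h(y) = -7*asin(C1*exp(y/21))/2 + 7*pi/2
 h(y) = 7*asin(C1*exp(y/21))/2


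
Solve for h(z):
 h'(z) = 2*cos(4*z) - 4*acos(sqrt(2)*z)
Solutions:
 h(z) = C1 - 4*z*acos(sqrt(2)*z) + 2*sqrt(2)*sqrt(1 - 2*z^2) + sin(4*z)/2


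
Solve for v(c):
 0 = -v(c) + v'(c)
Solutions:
 v(c) = C1*exp(c)


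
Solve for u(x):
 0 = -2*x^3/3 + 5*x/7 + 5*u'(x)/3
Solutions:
 u(x) = C1 + x^4/10 - 3*x^2/14


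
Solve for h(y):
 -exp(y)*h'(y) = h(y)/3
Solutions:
 h(y) = C1*exp(exp(-y)/3)


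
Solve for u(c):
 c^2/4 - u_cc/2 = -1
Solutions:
 u(c) = C1 + C2*c + c^4/24 + c^2


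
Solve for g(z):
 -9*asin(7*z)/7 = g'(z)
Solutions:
 g(z) = C1 - 9*z*asin(7*z)/7 - 9*sqrt(1 - 49*z^2)/49


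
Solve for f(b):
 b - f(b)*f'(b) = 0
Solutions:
 f(b) = -sqrt(C1 + b^2)
 f(b) = sqrt(C1 + b^2)


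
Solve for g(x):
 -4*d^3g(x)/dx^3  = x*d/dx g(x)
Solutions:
 g(x) = C1 + Integral(C2*airyai(-2^(1/3)*x/2) + C3*airybi(-2^(1/3)*x/2), x)


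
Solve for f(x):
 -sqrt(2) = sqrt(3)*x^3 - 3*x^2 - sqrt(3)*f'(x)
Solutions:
 f(x) = C1 + x^4/4 - sqrt(3)*x^3/3 + sqrt(6)*x/3


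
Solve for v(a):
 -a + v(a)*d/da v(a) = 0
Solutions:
 v(a) = -sqrt(C1 + a^2)
 v(a) = sqrt(C1 + a^2)


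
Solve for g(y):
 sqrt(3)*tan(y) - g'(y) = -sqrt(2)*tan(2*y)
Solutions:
 g(y) = C1 - sqrt(3)*log(cos(y)) - sqrt(2)*log(cos(2*y))/2


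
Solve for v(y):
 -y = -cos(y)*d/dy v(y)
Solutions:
 v(y) = C1 + Integral(y/cos(y), y)


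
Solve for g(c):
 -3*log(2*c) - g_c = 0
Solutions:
 g(c) = C1 - 3*c*log(c) - c*log(8) + 3*c


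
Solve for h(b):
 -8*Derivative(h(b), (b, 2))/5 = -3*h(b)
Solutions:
 h(b) = C1*exp(-sqrt(30)*b/4) + C2*exp(sqrt(30)*b/4)


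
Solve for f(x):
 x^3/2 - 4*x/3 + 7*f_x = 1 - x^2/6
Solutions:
 f(x) = C1 - x^4/56 - x^3/126 + 2*x^2/21 + x/7


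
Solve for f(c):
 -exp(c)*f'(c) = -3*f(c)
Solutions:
 f(c) = C1*exp(-3*exp(-c))


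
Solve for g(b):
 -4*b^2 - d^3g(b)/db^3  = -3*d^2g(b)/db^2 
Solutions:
 g(b) = C1 + C2*b + C3*exp(3*b) + b^4/9 + 4*b^3/27 + 4*b^2/27


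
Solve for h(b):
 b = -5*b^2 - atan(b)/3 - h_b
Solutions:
 h(b) = C1 - 5*b^3/3 - b^2/2 - b*atan(b)/3 + log(b^2 + 1)/6


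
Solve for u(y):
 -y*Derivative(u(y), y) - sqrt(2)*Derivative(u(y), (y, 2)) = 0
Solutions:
 u(y) = C1 + C2*erf(2^(1/4)*y/2)


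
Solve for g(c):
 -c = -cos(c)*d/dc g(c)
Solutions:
 g(c) = C1 + Integral(c/cos(c), c)


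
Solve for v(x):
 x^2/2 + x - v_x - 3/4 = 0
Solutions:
 v(x) = C1 + x^3/6 + x^2/2 - 3*x/4


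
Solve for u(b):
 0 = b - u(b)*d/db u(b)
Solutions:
 u(b) = -sqrt(C1 + b^2)
 u(b) = sqrt(C1 + b^2)


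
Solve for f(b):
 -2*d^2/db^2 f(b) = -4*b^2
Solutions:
 f(b) = C1 + C2*b + b^4/6


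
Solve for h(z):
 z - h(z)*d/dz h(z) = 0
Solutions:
 h(z) = -sqrt(C1 + z^2)
 h(z) = sqrt(C1 + z^2)


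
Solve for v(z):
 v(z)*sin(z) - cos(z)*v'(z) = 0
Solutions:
 v(z) = C1/cos(z)


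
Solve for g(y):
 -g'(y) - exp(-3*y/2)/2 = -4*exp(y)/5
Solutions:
 g(y) = C1 + 4*exp(y)/5 + exp(-3*y/2)/3


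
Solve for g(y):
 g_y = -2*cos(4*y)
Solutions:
 g(y) = C1 - sin(4*y)/2


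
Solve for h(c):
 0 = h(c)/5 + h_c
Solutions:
 h(c) = C1*exp(-c/5)


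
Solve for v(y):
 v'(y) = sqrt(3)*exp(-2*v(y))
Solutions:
 v(y) = log(-sqrt(C1 + 2*sqrt(3)*y))
 v(y) = log(C1 + 2*sqrt(3)*y)/2


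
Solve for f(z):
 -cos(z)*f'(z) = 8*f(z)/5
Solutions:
 f(z) = C1*(sin(z) - 1)^(4/5)/(sin(z) + 1)^(4/5)


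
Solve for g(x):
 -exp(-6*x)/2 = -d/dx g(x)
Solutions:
 g(x) = C1 - exp(-6*x)/12


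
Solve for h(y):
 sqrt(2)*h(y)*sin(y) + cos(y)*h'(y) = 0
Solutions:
 h(y) = C1*cos(y)^(sqrt(2))


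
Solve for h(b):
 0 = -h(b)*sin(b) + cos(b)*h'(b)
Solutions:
 h(b) = C1/cos(b)


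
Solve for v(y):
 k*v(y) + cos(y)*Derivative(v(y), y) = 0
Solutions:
 v(y) = C1*exp(k*(log(sin(y) - 1) - log(sin(y) + 1))/2)


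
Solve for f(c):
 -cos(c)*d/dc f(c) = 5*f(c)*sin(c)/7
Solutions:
 f(c) = C1*cos(c)^(5/7)


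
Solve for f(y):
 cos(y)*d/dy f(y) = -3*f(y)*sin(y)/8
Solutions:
 f(y) = C1*cos(y)^(3/8)


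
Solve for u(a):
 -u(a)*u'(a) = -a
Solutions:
 u(a) = -sqrt(C1 + a^2)
 u(a) = sqrt(C1 + a^2)


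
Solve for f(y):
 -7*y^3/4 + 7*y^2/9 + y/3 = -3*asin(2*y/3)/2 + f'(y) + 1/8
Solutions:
 f(y) = C1 - 7*y^4/16 + 7*y^3/27 + y^2/6 + 3*y*asin(2*y/3)/2 - y/8 + 3*sqrt(9 - 4*y^2)/4


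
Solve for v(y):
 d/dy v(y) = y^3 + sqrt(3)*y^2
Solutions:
 v(y) = C1 + y^4/4 + sqrt(3)*y^3/3


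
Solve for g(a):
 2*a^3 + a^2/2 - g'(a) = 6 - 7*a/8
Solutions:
 g(a) = C1 + a^4/2 + a^3/6 + 7*a^2/16 - 6*a


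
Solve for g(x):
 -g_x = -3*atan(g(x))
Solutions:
 Integral(1/atan(_y), (_y, g(x))) = C1 + 3*x


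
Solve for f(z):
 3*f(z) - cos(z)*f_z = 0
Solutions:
 f(z) = C1*(sin(z) + 1)^(3/2)/(sin(z) - 1)^(3/2)


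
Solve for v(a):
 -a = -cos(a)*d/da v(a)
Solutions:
 v(a) = C1 + Integral(a/cos(a), a)


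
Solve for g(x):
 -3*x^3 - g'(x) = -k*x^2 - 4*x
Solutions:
 g(x) = C1 + k*x^3/3 - 3*x^4/4 + 2*x^2


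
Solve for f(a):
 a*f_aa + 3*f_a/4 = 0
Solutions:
 f(a) = C1 + C2*a^(1/4)


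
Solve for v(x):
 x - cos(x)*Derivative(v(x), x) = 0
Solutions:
 v(x) = C1 + Integral(x/cos(x), x)


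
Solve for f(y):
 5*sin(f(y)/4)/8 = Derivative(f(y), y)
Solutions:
 -5*y/8 + 2*log(cos(f(y)/4) - 1) - 2*log(cos(f(y)/4) + 1) = C1


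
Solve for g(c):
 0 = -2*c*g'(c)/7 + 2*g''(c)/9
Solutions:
 g(c) = C1 + C2*erfi(3*sqrt(14)*c/14)


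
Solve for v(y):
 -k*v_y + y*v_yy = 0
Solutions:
 v(y) = C1 + y^(re(k) + 1)*(C2*sin(log(y)*Abs(im(k))) + C3*cos(log(y)*im(k)))


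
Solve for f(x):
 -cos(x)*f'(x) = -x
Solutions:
 f(x) = C1 + Integral(x/cos(x), x)


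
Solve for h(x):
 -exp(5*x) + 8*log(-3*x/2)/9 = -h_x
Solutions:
 h(x) = C1 - 8*x*log(-x)/9 + 8*x*(-log(3) + log(2) + 1)/9 + exp(5*x)/5


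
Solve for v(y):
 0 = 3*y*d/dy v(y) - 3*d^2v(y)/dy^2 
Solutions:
 v(y) = C1 + C2*erfi(sqrt(2)*y/2)


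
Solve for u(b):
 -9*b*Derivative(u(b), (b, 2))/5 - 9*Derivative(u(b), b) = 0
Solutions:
 u(b) = C1 + C2/b^4


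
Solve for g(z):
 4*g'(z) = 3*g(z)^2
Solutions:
 g(z) = -4/(C1 + 3*z)


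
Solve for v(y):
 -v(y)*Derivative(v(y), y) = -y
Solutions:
 v(y) = -sqrt(C1 + y^2)
 v(y) = sqrt(C1 + y^2)


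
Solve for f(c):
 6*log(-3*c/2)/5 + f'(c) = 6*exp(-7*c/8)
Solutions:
 f(c) = C1 - 6*c*log(-c)/5 + 6*c*(-log(3) + log(2) + 1)/5 - 48*exp(-7*c/8)/7


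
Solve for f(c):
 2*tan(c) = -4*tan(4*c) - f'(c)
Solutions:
 f(c) = C1 + 2*log(cos(c)) + log(cos(4*c))


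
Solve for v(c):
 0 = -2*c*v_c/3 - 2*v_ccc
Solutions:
 v(c) = C1 + Integral(C2*airyai(-3^(2/3)*c/3) + C3*airybi(-3^(2/3)*c/3), c)


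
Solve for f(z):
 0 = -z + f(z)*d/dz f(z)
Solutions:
 f(z) = -sqrt(C1 + z^2)
 f(z) = sqrt(C1 + z^2)


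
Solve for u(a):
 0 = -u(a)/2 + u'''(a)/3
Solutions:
 u(a) = C3*exp(2^(2/3)*3^(1/3)*a/2) + (C1*sin(2^(2/3)*3^(5/6)*a/4) + C2*cos(2^(2/3)*3^(5/6)*a/4))*exp(-2^(2/3)*3^(1/3)*a/4)


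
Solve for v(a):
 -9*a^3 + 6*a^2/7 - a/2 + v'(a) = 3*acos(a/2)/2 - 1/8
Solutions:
 v(a) = C1 + 9*a^4/4 - 2*a^3/7 + a^2/4 + 3*a*acos(a/2)/2 - a/8 - 3*sqrt(4 - a^2)/2


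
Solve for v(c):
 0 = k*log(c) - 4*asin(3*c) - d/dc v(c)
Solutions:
 v(c) = C1 + c*k*(log(c) - 1) - 4*c*asin(3*c) - 4*sqrt(1 - 9*c^2)/3


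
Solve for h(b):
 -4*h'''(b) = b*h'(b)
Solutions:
 h(b) = C1 + Integral(C2*airyai(-2^(1/3)*b/2) + C3*airybi(-2^(1/3)*b/2), b)


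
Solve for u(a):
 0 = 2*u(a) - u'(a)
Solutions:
 u(a) = C1*exp(2*a)


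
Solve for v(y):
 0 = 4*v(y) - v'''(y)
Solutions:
 v(y) = C3*exp(2^(2/3)*y) + (C1*sin(2^(2/3)*sqrt(3)*y/2) + C2*cos(2^(2/3)*sqrt(3)*y/2))*exp(-2^(2/3)*y/2)


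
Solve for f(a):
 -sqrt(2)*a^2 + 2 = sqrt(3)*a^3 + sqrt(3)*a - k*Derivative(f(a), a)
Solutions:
 f(a) = C1 + sqrt(3)*a^4/(4*k) + sqrt(2)*a^3/(3*k) + sqrt(3)*a^2/(2*k) - 2*a/k


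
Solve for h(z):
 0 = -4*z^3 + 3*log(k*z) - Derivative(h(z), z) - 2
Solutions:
 h(z) = C1 - z^4 + 3*z*log(k*z) - 5*z


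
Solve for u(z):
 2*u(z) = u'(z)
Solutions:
 u(z) = C1*exp(2*z)


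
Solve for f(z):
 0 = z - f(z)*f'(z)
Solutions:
 f(z) = -sqrt(C1 + z^2)
 f(z) = sqrt(C1 + z^2)


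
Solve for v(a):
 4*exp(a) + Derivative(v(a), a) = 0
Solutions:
 v(a) = C1 - 4*exp(a)


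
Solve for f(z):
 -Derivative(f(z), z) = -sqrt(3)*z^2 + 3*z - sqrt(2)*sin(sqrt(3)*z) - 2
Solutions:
 f(z) = C1 + sqrt(3)*z^3/3 - 3*z^2/2 + 2*z - sqrt(6)*cos(sqrt(3)*z)/3


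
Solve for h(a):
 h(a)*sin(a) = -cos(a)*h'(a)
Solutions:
 h(a) = C1*cos(a)


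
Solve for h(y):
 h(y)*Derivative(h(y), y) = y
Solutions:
 h(y) = -sqrt(C1 + y^2)
 h(y) = sqrt(C1 + y^2)


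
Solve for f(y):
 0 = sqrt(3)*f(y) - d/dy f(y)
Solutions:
 f(y) = C1*exp(sqrt(3)*y)


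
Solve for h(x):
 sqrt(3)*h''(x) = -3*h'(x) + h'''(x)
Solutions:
 h(x) = C1 + C2*exp(x*(-sqrt(15) + sqrt(3))/2) + C3*exp(x*(sqrt(3) + sqrt(15))/2)


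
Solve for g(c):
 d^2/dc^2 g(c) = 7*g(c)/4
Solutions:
 g(c) = C1*exp(-sqrt(7)*c/2) + C2*exp(sqrt(7)*c/2)


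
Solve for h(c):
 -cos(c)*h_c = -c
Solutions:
 h(c) = C1 + Integral(c/cos(c), c)


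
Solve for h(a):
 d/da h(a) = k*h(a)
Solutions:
 h(a) = C1*exp(a*k)


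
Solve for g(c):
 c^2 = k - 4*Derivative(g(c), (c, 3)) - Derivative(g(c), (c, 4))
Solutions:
 g(c) = C1 + C2*c + C3*c^2 + C4*exp(-4*c) - c^5/240 + c^4/192 + c^3*(8*k - 1)/192


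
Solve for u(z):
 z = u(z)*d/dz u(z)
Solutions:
 u(z) = -sqrt(C1 + z^2)
 u(z) = sqrt(C1 + z^2)


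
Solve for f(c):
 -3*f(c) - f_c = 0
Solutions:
 f(c) = C1*exp(-3*c)


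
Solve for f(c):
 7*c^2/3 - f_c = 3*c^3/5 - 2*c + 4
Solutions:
 f(c) = C1 - 3*c^4/20 + 7*c^3/9 + c^2 - 4*c


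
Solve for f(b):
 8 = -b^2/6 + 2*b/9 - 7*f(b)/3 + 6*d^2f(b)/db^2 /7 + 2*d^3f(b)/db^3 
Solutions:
 f(b) = C1*exp(-b*(6*12^(1/3)/(49*sqrt(2377) + 2389)^(1/3) + 12 + 18^(1/3)*(49*sqrt(2377) + 2389)^(1/3))/84)*sin(2^(1/3)*3^(1/6)*b*(-(49*sqrt(2377) + 2389)^(1/3) + 2*2^(1/3)*3^(2/3)/(49*sqrt(2377) + 2389)^(1/3))/28) + C2*exp(-b*(6*12^(1/3)/(49*sqrt(2377) + 2389)^(1/3) + 12 + 18^(1/3)*(49*sqrt(2377) + 2389)^(1/3))/84)*cos(2^(1/3)*3^(1/6)*b*(-(49*sqrt(2377) + 2389)^(1/3) + 2*2^(1/3)*3^(2/3)/(49*sqrt(2377) + 2389)^(1/3))/28) + C3*exp(b*(-6 + 6*12^(1/3)/(49*sqrt(2377) + 2389)^(1/3) + 18^(1/3)*(49*sqrt(2377) + 2389)^(1/3))/42) - b^2/14 + 2*b/21 - 1194/343


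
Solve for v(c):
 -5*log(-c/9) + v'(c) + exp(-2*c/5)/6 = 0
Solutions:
 v(c) = C1 + 5*c*log(-c) + 5*c*(-2*log(3) - 1) + 5*exp(-2*c/5)/12


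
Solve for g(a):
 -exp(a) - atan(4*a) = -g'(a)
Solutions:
 g(a) = C1 + a*atan(4*a) + exp(a) - log(16*a^2 + 1)/8


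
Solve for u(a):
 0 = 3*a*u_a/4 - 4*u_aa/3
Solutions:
 u(a) = C1 + C2*erfi(3*sqrt(2)*a/8)


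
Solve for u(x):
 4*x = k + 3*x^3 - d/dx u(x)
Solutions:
 u(x) = C1 + k*x + 3*x^4/4 - 2*x^2


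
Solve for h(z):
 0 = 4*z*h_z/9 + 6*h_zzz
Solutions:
 h(z) = C1 + Integral(C2*airyai(-2^(1/3)*z/3) + C3*airybi(-2^(1/3)*z/3), z)


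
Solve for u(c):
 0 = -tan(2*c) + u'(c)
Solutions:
 u(c) = C1 - log(cos(2*c))/2


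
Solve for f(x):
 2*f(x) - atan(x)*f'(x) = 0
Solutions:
 f(x) = C1*exp(2*Integral(1/atan(x), x))


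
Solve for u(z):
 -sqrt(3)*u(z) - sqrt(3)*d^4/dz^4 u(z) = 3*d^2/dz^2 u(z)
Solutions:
 u(z) = C1*exp(-z*(-sqrt(6) + sqrt(2))/4)*sin(z*(sqrt(2) + sqrt(6))/4) + C2*exp(-z*(-sqrt(6) + sqrt(2))/4)*cos(z*(sqrt(2) + sqrt(6))/4) + C3*exp(z*(-sqrt(6) + sqrt(2))/4)*sin(z*(sqrt(2) + sqrt(6))/4) + C4*exp(z*(-sqrt(6) + sqrt(2))/4)*cos(z*(sqrt(2) + sqrt(6))/4)


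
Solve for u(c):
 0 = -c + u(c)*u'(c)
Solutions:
 u(c) = -sqrt(C1 + c^2)
 u(c) = sqrt(C1 + c^2)


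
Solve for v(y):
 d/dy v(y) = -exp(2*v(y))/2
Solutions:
 v(y) = log(-1/(C1 - y))/2
 v(y) = log(-sqrt(1/(C1 + y)))


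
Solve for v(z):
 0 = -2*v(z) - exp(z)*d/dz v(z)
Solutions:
 v(z) = C1*exp(2*exp(-z))


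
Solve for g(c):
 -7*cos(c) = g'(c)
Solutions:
 g(c) = C1 - 7*sin(c)


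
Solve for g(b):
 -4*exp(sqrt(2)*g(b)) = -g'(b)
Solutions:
 g(b) = sqrt(2)*(2*log(-1/(C1 + 4*b)) - log(2))/4


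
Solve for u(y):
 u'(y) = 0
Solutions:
 u(y) = C1


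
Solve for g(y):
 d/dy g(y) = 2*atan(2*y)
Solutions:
 g(y) = C1 + 2*y*atan(2*y) - log(4*y^2 + 1)/2


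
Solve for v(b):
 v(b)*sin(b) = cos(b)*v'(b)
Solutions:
 v(b) = C1/cos(b)


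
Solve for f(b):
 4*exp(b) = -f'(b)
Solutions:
 f(b) = C1 - 4*exp(b)


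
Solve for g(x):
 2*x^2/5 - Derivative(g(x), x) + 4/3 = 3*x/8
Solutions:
 g(x) = C1 + 2*x^3/15 - 3*x^2/16 + 4*x/3


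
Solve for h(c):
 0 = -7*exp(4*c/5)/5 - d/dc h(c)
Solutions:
 h(c) = C1 - 7*exp(4*c/5)/4


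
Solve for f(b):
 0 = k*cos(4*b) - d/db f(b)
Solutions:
 f(b) = C1 + k*sin(4*b)/4


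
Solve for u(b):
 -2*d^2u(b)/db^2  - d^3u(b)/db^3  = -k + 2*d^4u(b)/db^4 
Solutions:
 u(b) = C1 + C2*b + b^2*k/4 + (C3*sin(sqrt(15)*b/4) + C4*cos(sqrt(15)*b/4))*exp(-b/4)


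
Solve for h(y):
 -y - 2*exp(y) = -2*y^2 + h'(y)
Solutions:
 h(y) = C1 + 2*y^3/3 - y^2/2 - 2*exp(y)


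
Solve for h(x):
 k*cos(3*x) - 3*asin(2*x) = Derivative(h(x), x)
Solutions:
 h(x) = C1 + k*sin(3*x)/3 - 3*x*asin(2*x) - 3*sqrt(1 - 4*x^2)/2


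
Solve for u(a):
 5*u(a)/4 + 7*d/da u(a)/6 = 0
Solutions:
 u(a) = C1*exp(-15*a/14)


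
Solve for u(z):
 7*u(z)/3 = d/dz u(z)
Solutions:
 u(z) = C1*exp(7*z/3)


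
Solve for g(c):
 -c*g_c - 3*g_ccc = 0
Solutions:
 g(c) = C1 + Integral(C2*airyai(-3^(2/3)*c/3) + C3*airybi(-3^(2/3)*c/3), c)


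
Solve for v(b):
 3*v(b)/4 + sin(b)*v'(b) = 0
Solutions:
 v(b) = C1*(cos(b) + 1)^(3/8)/(cos(b) - 1)^(3/8)


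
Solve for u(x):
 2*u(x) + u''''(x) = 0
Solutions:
 u(x) = (C1*sin(2^(3/4)*x/2) + C2*cos(2^(3/4)*x/2))*exp(-2^(3/4)*x/2) + (C3*sin(2^(3/4)*x/2) + C4*cos(2^(3/4)*x/2))*exp(2^(3/4)*x/2)


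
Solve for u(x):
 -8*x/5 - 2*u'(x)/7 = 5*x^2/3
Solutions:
 u(x) = C1 - 35*x^3/18 - 14*x^2/5


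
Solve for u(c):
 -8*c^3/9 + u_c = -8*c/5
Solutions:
 u(c) = C1 + 2*c^4/9 - 4*c^2/5


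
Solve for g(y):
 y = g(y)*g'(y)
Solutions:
 g(y) = -sqrt(C1 + y^2)
 g(y) = sqrt(C1 + y^2)


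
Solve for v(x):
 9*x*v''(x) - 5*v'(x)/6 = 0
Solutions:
 v(x) = C1 + C2*x^(59/54)


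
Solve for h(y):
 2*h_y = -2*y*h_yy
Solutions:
 h(y) = C1 + C2*log(y)


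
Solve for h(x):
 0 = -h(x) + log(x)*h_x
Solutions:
 h(x) = C1*exp(li(x))


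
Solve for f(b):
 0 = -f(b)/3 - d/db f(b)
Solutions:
 f(b) = C1*exp(-b/3)


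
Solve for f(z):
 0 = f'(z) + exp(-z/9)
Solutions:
 f(z) = C1 + 9*exp(-z/9)


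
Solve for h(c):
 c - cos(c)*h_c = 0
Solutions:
 h(c) = C1 + Integral(c/cos(c), c)


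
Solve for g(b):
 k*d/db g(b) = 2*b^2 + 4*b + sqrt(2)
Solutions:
 g(b) = C1 + 2*b^3/(3*k) + 2*b^2/k + sqrt(2)*b/k


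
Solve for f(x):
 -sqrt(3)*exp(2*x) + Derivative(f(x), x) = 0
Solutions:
 f(x) = C1 + sqrt(3)*exp(2*x)/2


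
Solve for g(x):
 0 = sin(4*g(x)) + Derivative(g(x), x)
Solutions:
 g(x) = -acos((-C1 - exp(8*x))/(C1 - exp(8*x)))/4 + pi/2
 g(x) = acos((-C1 - exp(8*x))/(C1 - exp(8*x)))/4


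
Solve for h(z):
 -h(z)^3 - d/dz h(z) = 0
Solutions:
 h(z) = -sqrt(2)*sqrt(-1/(C1 - z))/2
 h(z) = sqrt(2)*sqrt(-1/(C1 - z))/2


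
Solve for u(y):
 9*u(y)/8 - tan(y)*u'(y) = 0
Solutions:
 u(y) = C1*sin(y)^(9/8)


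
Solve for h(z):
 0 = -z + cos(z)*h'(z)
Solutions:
 h(z) = C1 + Integral(z/cos(z), z)


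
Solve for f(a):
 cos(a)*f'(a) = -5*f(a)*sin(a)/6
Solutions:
 f(a) = C1*cos(a)^(5/6)


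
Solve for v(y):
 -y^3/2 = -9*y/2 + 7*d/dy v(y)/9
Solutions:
 v(y) = C1 - 9*y^4/56 + 81*y^2/28


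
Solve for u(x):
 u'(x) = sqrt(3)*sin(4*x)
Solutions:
 u(x) = C1 - sqrt(3)*cos(4*x)/4


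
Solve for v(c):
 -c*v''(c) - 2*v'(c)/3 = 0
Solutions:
 v(c) = C1 + C2*c^(1/3)


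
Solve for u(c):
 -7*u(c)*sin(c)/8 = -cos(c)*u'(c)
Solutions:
 u(c) = C1/cos(c)^(7/8)


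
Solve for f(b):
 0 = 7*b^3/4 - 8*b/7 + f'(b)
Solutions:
 f(b) = C1 - 7*b^4/16 + 4*b^2/7


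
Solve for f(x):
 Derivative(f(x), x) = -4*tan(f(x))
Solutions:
 f(x) = pi - asin(C1*exp(-4*x))
 f(x) = asin(C1*exp(-4*x))


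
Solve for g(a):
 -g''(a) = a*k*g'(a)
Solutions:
 g(a) = Piecewise((-sqrt(2)*sqrt(pi)*C1*erf(sqrt(2)*a*sqrt(k)/2)/(2*sqrt(k)) - C2, (k > 0) | (k < 0)), (-C1*a - C2, True))


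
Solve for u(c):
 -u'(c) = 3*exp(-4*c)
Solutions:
 u(c) = C1 + 3*exp(-4*c)/4


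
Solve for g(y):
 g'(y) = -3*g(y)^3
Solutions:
 g(y) = -sqrt(2)*sqrt(-1/(C1 - 3*y))/2
 g(y) = sqrt(2)*sqrt(-1/(C1 - 3*y))/2


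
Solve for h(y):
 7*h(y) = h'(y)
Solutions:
 h(y) = C1*exp(7*y)


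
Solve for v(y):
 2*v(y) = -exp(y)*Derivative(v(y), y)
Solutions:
 v(y) = C1*exp(2*exp(-y))


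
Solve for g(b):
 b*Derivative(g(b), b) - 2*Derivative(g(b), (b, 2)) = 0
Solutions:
 g(b) = C1 + C2*erfi(b/2)


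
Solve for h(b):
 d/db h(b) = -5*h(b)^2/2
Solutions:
 h(b) = 2/(C1 + 5*b)


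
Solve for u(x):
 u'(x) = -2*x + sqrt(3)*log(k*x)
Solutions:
 u(x) = C1 - x^2 + sqrt(3)*x*log(k*x) - sqrt(3)*x


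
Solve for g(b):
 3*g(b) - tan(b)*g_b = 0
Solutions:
 g(b) = C1*sin(b)^3


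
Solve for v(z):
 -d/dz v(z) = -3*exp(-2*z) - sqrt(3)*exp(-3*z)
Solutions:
 v(z) = C1 - 3*exp(-2*z)/2 - sqrt(3)*exp(-3*z)/3


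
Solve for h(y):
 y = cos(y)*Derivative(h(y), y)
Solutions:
 h(y) = C1 + Integral(y/cos(y), y)


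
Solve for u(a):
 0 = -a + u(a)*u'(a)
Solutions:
 u(a) = -sqrt(C1 + a^2)
 u(a) = sqrt(C1 + a^2)


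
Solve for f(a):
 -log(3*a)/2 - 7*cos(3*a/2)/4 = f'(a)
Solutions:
 f(a) = C1 - a*log(a)/2 - a*log(3)/2 + a/2 - 7*sin(3*a/2)/6


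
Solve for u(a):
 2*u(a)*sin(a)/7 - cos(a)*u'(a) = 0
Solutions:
 u(a) = C1/cos(a)^(2/7)


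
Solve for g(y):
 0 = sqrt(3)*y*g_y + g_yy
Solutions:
 g(y) = C1 + C2*erf(sqrt(2)*3^(1/4)*y/2)


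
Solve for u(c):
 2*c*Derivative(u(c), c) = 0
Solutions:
 u(c) = C1


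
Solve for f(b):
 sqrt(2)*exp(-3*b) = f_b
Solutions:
 f(b) = C1 - sqrt(2)*exp(-3*b)/3


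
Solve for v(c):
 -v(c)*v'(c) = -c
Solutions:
 v(c) = -sqrt(C1 + c^2)
 v(c) = sqrt(C1 + c^2)


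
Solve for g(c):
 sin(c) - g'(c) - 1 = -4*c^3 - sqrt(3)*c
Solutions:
 g(c) = C1 + c^4 + sqrt(3)*c^2/2 - c - cos(c)


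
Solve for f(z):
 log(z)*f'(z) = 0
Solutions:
 f(z) = C1


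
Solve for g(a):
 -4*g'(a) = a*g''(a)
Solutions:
 g(a) = C1 + C2/a^3


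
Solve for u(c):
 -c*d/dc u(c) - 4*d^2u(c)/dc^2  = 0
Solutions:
 u(c) = C1 + C2*erf(sqrt(2)*c/4)


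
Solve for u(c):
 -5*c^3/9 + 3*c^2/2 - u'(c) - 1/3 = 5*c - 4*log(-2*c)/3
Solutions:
 u(c) = C1 - 5*c^4/36 + c^3/2 - 5*c^2/2 + 4*c*log(-c)/3 + c*(-5 + 4*log(2))/3


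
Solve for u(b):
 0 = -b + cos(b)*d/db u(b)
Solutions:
 u(b) = C1 + Integral(b/cos(b), b)


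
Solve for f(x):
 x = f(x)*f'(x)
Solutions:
 f(x) = -sqrt(C1 + x^2)
 f(x) = sqrt(C1 + x^2)


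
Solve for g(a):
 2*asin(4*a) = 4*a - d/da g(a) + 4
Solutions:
 g(a) = C1 + 2*a^2 - 2*a*asin(4*a) + 4*a - sqrt(1 - 16*a^2)/2


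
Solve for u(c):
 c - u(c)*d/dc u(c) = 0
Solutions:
 u(c) = -sqrt(C1 + c^2)
 u(c) = sqrt(C1 + c^2)


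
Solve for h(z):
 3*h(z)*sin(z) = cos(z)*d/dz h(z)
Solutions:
 h(z) = C1/cos(z)^3


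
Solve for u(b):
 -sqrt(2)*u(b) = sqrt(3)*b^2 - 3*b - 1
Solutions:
 u(b) = -sqrt(6)*b^2/2 + 3*sqrt(2)*b/2 + sqrt(2)/2


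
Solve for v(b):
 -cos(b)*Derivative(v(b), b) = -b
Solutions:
 v(b) = C1 + Integral(b/cos(b), b)


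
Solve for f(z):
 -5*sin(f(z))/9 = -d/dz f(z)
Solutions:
 -5*z/9 + log(cos(f(z)) - 1)/2 - log(cos(f(z)) + 1)/2 = C1


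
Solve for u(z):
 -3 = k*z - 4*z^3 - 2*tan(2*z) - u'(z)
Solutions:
 u(z) = C1 + k*z^2/2 - z^4 + 3*z + log(cos(2*z))


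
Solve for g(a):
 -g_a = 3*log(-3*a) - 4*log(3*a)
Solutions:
 g(a) = C1 + a*log(a) + a*(-1 + log(3) - 3*I*pi)


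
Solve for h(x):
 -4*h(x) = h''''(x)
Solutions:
 h(x) = (C1*sin(x) + C2*cos(x))*exp(-x) + (C3*sin(x) + C4*cos(x))*exp(x)


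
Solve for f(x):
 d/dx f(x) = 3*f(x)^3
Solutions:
 f(x) = -sqrt(2)*sqrt(-1/(C1 + 3*x))/2
 f(x) = sqrt(2)*sqrt(-1/(C1 + 3*x))/2


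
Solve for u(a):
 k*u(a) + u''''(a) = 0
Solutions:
 u(a) = C1*exp(-a*(-k)^(1/4)) + C2*exp(a*(-k)^(1/4)) + C3*exp(-I*a*(-k)^(1/4)) + C4*exp(I*a*(-k)^(1/4))


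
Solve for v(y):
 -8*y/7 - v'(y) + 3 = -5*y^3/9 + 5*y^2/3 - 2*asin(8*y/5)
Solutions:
 v(y) = C1 + 5*y^4/36 - 5*y^3/9 - 4*y^2/7 + 2*y*asin(8*y/5) + 3*y + sqrt(25 - 64*y^2)/4


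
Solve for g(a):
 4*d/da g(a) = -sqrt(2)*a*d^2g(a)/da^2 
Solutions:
 g(a) = C1 + C2*a^(1 - 2*sqrt(2))


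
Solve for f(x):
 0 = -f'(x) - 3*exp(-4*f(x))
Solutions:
 f(x) = log(-I*(C1 - 12*x)^(1/4))
 f(x) = log(I*(C1 - 12*x)^(1/4))
 f(x) = log(-(C1 - 12*x)^(1/4))
 f(x) = log(C1 - 12*x)/4


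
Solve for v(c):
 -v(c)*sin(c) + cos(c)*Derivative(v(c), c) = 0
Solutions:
 v(c) = C1/cos(c)


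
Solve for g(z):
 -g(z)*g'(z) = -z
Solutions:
 g(z) = -sqrt(C1 + z^2)
 g(z) = sqrt(C1 + z^2)


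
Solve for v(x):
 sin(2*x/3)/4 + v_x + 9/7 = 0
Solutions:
 v(x) = C1 - 9*x/7 + 3*cos(2*x/3)/8


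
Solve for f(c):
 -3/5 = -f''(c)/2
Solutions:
 f(c) = C1 + C2*c + 3*c^2/5


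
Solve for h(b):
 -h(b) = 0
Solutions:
 h(b) = 0


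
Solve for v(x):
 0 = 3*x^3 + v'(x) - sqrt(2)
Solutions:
 v(x) = C1 - 3*x^4/4 + sqrt(2)*x


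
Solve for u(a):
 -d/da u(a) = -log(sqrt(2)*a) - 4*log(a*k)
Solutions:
 u(a) = C1 + a*(4*log(k) - 5 + log(2)/2) + 5*a*log(a)


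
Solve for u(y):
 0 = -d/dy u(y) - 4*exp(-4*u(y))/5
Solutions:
 u(y) = log(-I*(C1 - 16*y/5)^(1/4))
 u(y) = log(I*(C1 - 16*y/5)^(1/4))
 u(y) = log(-(C1 - 16*y/5)^(1/4))
 u(y) = log(C1 - 16*y/5)/4


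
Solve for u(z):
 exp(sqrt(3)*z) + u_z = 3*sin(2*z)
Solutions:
 u(z) = C1 - sqrt(3)*exp(sqrt(3)*z)/3 - 3*cos(2*z)/2


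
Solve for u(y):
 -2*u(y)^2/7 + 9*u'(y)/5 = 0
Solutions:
 u(y) = -63/(C1 + 10*y)
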